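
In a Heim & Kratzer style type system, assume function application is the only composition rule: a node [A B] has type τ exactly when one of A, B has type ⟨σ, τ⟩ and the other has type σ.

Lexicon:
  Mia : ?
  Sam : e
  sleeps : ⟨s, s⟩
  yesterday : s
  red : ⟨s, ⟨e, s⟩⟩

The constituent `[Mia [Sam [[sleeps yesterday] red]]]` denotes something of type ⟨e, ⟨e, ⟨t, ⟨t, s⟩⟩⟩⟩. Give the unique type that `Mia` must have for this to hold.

⟨s, ⟨e, ⟨e, ⟨t, ⟨t, s⟩⟩⟩⟩⟩

For [Mia [Sam [[sleeps yesterday] red]]] to have type ⟨e, ⟨e, ⟨t, ⟨t, s⟩⟩⟩⟩ with [Sam [[sleeps yesterday] red]] of type s, Mia must be the function: Mia : ⟨s, ⟨e, ⟨e, ⟨t, ⟨t, s⟩⟩⟩⟩⟩.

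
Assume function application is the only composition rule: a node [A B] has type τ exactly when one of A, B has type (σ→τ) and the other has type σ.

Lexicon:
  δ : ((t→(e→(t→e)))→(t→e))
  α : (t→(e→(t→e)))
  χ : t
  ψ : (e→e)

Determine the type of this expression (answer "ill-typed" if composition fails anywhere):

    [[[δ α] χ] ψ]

[δ α]: δ is ((t→(e→(t→e)))→(t→e)), α is (t→(e→(t→e))); result (t→e).
[[δ α] χ]: [δ α] is (t→e), χ is t; result e.
[[[δ α] χ] ψ]: ψ is (e→e), [[δ α] χ] is e; result e.

e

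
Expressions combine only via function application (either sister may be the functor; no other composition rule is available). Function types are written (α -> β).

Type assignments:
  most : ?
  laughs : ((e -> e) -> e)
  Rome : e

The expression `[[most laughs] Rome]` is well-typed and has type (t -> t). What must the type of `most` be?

For [[most laughs] Rome] to have type (t -> t) with Rome of type e, [most laughs] must be the function: [most laughs] : (e -> (t -> t)).
For [most laughs] to have type (e -> (t -> t)) with laughs of type ((e -> e) -> e), most must be the function: most : (((e -> e) -> e) -> (e -> (t -> t))).

(((e -> e) -> e) -> (e -> (t -> t)))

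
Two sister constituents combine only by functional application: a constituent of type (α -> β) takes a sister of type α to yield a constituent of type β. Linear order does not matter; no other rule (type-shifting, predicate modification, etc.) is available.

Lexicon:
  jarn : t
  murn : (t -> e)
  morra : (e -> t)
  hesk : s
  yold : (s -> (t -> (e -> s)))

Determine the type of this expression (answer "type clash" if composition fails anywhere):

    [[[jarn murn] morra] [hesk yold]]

[jarn murn] — murn of type (t -> e) combines with jarn of type t: type e.
[[jarn murn] morra] — morra of type (e -> t) combines with [jarn murn] of type e: type t.
[hesk yold] — yold of type (s -> (t -> (e -> s))) combines with hesk of type s: type (t -> (e -> s)).
[[[jarn murn] morra] [hesk yold]] — [hesk yold] of type (t -> (e -> s)) combines with [[jarn murn] morra] of type t: type (e -> s).

(e -> s)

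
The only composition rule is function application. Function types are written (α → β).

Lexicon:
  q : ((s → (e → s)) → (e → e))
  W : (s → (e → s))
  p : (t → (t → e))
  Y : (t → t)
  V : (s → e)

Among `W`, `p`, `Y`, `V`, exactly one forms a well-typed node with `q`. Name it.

W — combines: q : ((s → (e → s)) → (e → e)) takes W : (s → (e → s)) as argument, giving (e → e).
p : (t → (t → e)) — neither side's domain matches the other.
Y : (t → t) — neither side's domain matches the other.
V : (s → e) — neither side's domain matches the other.

W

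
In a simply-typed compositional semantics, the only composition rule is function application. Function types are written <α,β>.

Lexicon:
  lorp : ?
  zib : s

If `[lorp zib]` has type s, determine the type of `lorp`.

<s,s>

[lorp zib] must have type s. The sister zib has type s; that is not a function onto s, so lorp must be the functor, of type <s,s>.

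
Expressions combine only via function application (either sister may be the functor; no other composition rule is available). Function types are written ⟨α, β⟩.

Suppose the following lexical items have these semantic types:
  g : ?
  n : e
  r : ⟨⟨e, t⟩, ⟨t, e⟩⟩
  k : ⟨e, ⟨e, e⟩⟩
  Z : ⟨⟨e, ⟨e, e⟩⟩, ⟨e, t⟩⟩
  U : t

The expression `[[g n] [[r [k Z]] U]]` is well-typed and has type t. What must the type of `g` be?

[[g n] [[r [k Z]] U]] is required to be t. [[r [k Z]] U] : e cannot yield t as functor, so [g n] : ⟨e, t⟩.
[g n] is required to be ⟨e, t⟩. n : e cannot yield ⟨e, t⟩ as functor, so g : ⟨e, ⟨e, t⟩⟩.

⟨e, ⟨e, t⟩⟩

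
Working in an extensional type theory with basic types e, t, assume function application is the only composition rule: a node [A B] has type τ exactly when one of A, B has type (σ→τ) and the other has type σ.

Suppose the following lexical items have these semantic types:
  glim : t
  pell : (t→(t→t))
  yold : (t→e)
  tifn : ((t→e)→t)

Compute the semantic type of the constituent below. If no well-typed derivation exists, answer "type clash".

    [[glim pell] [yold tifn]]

At [glim pell], pell : (t→(t→t)) takes glim : t, giving (t→t).
At [yold tifn], tifn : ((t→e)→t) takes yold : (t→e), giving t.
At [[glim pell] [yold tifn]], [glim pell] : (t→t) takes [yold tifn] : t, giving t.

t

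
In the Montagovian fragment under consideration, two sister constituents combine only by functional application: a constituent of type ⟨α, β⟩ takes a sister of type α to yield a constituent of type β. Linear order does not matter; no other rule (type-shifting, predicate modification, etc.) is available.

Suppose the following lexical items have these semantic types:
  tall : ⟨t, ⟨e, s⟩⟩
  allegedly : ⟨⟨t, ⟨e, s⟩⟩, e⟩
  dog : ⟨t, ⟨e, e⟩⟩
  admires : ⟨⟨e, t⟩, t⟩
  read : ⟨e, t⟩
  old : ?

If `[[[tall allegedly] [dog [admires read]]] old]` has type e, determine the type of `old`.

[[[tall allegedly] [dog [admires read]]] old] is required to be e. [[tall allegedly] [dog [admires read]]] : e cannot yield e as functor, so old : ⟨e, e⟩.

⟨e, e⟩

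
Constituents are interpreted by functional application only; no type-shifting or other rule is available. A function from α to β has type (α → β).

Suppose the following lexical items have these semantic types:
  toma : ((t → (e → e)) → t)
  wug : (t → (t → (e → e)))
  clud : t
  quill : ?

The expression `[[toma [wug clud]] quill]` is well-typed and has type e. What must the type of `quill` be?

(t → e)

For [[toma [wug clud]] quill] to have type e with [toma [wug clud]] of type t, quill must be the function: quill : (t → e).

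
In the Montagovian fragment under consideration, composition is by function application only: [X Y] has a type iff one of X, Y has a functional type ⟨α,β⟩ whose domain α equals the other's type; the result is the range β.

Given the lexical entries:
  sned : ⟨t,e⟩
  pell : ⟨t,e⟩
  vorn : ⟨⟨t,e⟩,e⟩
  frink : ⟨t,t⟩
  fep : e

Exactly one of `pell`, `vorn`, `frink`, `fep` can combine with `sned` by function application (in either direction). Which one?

vorn

pell : ⟨t,e⟩ — does not combine with sned.
vorn — combines: vorn : ⟨⟨t,e⟩,e⟩ takes sned : ⟨t,e⟩ as argument, giving e.
frink : ⟨t,t⟩ — does not combine with sned.
fep : e — does not combine with sned.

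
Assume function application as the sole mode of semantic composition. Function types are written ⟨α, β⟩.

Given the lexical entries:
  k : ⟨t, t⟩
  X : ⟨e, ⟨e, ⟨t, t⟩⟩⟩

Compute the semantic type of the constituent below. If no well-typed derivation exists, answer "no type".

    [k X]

At [k X]: neither ⟨t, t⟩ nor ⟨e, ⟨e, ⟨t, t⟩⟩⟩ can take the other as argument; the node is ill-typed.

no type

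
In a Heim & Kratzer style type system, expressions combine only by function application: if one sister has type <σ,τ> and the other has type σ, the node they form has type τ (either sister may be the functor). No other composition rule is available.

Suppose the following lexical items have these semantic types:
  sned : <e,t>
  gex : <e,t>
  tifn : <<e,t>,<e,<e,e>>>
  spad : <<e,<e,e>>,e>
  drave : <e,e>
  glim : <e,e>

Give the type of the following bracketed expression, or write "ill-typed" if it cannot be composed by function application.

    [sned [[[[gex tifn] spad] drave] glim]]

t

[gex tifn] — tifn of type <<e,t>,<e,<e,e>>> combines with gex of type <e,t>: type <e,<e,e>>.
[[gex tifn] spad] — spad of type <<e,<e,e>>,e> combines with [gex tifn] of type <e,<e,e>>: type e.
[[[gex tifn] spad] drave] — drave of type <e,e> combines with [[gex tifn] spad] of type e: type e.
[[[[gex tifn] spad] drave] glim] — glim of type <e,e> combines with [[[gex tifn] spad] drave] of type e: type e.
[sned [[[[gex tifn] spad] drave] glim]] — sned of type <e,t> combines with [[[[gex tifn] spad] drave] glim] of type e: type t.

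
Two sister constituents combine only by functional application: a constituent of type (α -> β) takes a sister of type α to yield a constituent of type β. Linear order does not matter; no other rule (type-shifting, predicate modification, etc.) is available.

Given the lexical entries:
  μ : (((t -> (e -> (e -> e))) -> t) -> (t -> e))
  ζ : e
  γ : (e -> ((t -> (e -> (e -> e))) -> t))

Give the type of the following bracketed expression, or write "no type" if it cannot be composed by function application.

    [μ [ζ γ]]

(t -> e)

[ζ γ]: functor γ : (e -> ((t -> (e -> (e -> e))) -> t)), argument ζ : e; result ((t -> (e -> (e -> e))) -> t).
[μ [ζ γ]]: functor μ : (((t -> (e -> (e -> e))) -> t) -> (t -> e)), argument [ζ γ] : ((t -> (e -> (e -> e))) -> t); result (t -> e).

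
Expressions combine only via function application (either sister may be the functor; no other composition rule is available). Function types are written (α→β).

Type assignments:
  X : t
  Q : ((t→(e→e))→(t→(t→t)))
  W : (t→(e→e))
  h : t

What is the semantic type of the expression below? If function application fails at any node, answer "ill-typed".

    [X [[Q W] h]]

[Q W] — Q of type ((t→(e→e))→(t→(t→t))) combines with W of type (t→(e→e)): type (t→(t→t)).
[[Q W] h] — [Q W] of type (t→(t→t)) combines with h of type t: type (t→t).
[X [[Q W] h]] — [[Q W] h] of type (t→t) combines with X of type t: type t.

t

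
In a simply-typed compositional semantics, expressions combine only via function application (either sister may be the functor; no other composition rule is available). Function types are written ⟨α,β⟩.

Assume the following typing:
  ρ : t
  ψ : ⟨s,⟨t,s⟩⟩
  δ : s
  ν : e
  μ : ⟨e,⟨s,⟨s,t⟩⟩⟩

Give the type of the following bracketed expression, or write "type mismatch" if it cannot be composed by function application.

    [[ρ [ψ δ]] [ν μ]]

[ψ δ] — ψ of type ⟨s,⟨t,s⟩⟩ combines with δ of type s: type ⟨t,s⟩.
[ρ [ψ δ]] — [ψ δ] of type ⟨t,s⟩ combines with ρ of type t: type s.
[ν μ] — μ of type ⟨e,⟨s,⟨s,t⟩⟩⟩ combines with ν of type e: type ⟨s,⟨s,t⟩⟩.
[[ρ [ψ δ]] [ν μ]] — [ν μ] of type ⟨s,⟨s,t⟩⟩ combines with [ρ [ψ δ]] of type s: type ⟨s,t⟩.

⟨s,t⟩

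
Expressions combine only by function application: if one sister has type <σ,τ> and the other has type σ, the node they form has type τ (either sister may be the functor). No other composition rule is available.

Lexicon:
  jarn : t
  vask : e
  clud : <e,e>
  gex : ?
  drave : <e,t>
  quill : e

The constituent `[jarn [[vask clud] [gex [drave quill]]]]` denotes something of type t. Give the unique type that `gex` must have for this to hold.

At [jarn [[vask clud] [gex [drave quill]]]] (required: t): jarn is t, which is not a function with range t; hence [[vask clud] [gex [drave quill]]] is the functor — type <t,t>.
At [[vask clud] [gex [drave quill]]] (required: <t,t>): [vask clud] is e, which is not a function with range <t,t>; hence [gex [drave quill]] is the functor — type <e,<t,t>>.
At [gex [drave quill]] (required: <e,<t,t>>): [drave quill] is t, which is not a function with range <e,<t,t>>; hence gex is the functor — type <t,<e,<t,t>>>.

<t,<e,<t,t>>>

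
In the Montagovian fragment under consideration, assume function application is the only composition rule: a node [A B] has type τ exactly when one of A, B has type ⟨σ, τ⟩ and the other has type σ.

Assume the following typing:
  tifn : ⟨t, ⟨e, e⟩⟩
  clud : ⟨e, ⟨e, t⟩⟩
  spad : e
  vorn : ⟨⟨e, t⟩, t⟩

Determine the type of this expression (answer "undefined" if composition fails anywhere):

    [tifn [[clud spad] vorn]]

[clud spad]: clud is ⟨e, ⟨e, t⟩⟩, spad is e; result ⟨e, t⟩.
[[clud spad] vorn]: vorn is ⟨⟨e, t⟩, t⟩, [clud spad] is ⟨e, t⟩; result t.
[tifn [[clud spad] vorn]]: tifn is ⟨t, ⟨e, e⟩⟩, [[clud spad] vorn] is t; result ⟨e, e⟩.

⟨e, e⟩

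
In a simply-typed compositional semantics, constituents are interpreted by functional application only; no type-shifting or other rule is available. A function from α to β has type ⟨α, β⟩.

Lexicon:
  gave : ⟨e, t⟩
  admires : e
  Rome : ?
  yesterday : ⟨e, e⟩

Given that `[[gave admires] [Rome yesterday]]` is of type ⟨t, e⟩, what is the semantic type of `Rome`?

⟨⟨e, e⟩, ⟨t, ⟨t, e⟩⟩⟩

For [[gave admires] [Rome yesterday]] to have type ⟨t, e⟩ with [gave admires] of type t, [Rome yesterday] must be the function: [Rome yesterday] : ⟨t, ⟨t, e⟩⟩.
For [Rome yesterday] to have type ⟨t, ⟨t, e⟩⟩ with yesterday of type ⟨e, e⟩, Rome must be the function: Rome : ⟨⟨e, e⟩, ⟨t, ⟨t, e⟩⟩⟩.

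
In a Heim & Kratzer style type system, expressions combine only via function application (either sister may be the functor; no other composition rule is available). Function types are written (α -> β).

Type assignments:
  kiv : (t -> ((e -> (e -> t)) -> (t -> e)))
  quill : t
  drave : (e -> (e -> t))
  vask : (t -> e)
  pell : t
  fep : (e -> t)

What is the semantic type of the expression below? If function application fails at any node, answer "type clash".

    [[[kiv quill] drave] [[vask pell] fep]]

e

[kiv quill]: kiv is (t -> ((e -> (e -> t)) -> (t -> e))), quill is t; result ((e -> (e -> t)) -> (t -> e)).
[[kiv quill] drave]: [kiv quill] is ((e -> (e -> t)) -> (t -> e)), drave is (e -> (e -> t)); result (t -> e).
[vask pell]: vask is (t -> e), pell is t; result e.
[[vask pell] fep]: fep is (e -> t), [vask pell] is e; result t.
[[[kiv quill] drave] [[vask pell] fep]]: [[kiv quill] drave] is (t -> e), [[vask pell] fep] is t; result e.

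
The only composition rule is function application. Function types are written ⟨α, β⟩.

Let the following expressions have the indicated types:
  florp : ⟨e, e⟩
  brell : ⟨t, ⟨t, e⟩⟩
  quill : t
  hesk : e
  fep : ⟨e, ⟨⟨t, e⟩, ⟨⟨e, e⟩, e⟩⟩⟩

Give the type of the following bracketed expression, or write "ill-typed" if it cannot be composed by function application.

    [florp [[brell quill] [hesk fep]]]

[brell quill]: ⟨t, ⟨t, e⟩⟩ applied to t yields ⟨t, e⟩.
[hesk fep]: ⟨e, ⟨⟨t, e⟩, ⟨⟨e, e⟩, e⟩⟩⟩ applied to e yields ⟨⟨t, e⟩, ⟨⟨e, e⟩, e⟩⟩.
[[brell quill] [hesk fep]]: ⟨⟨t, e⟩, ⟨⟨e, e⟩, e⟩⟩ applied to ⟨t, e⟩ yields ⟨⟨e, e⟩, e⟩.
[florp [[brell quill] [hesk fep]]]: ⟨⟨e, e⟩, e⟩ applied to ⟨e, e⟩ yields e.

e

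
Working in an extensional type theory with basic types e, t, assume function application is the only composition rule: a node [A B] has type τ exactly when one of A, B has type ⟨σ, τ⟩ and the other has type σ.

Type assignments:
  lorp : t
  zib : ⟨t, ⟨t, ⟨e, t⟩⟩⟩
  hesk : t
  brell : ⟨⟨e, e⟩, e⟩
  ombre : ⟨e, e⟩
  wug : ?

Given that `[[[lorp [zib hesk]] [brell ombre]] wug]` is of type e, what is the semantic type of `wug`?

[[[lorp [zib hesk]] [brell ombre]] wug] is required to be e. [[lorp [zib hesk]] [brell ombre]] : t cannot yield e as functor, so wug : ⟨t, e⟩.

⟨t, e⟩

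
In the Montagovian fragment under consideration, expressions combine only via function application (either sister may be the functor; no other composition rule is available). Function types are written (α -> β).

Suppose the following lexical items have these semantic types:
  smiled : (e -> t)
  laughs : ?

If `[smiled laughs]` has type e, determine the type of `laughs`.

((e -> t) -> e)

At [smiled laughs] (required: e): smiled is (e -> t), which is not a function with range e; hence laughs is the functor — type ((e -> t) -> e).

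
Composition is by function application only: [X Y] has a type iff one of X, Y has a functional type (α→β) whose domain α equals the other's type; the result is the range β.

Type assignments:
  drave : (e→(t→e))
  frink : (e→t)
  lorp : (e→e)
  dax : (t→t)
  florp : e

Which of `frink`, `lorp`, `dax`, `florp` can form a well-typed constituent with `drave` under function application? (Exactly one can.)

florp

frink : (e→t) — no; drave wants e, and frink wants e.
lorp : (e→e) — no; drave wants e, and lorp wants e.
dax : (t→t) — no; drave wants e, and dax wants t.
florp — combines: drave : (e→(t→e)) takes florp : e as argument, giving (t→e).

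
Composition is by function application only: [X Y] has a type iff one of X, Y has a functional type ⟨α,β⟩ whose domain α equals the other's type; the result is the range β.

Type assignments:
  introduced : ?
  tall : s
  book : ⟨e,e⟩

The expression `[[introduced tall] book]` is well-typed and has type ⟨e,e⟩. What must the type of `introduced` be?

⟨s,⟨⟨e,e⟩,⟨e,e⟩⟩⟩

[[introduced tall] book] must have type ⟨e,e⟩. The sister book has type ⟨e,e⟩; that is not a function onto ⟨e,e⟩, so [introduced tall] must be the functor, of type ⟨⟨e,e⟩,⟨e,e⟩⟩.
[introduced tall] must have type ⟨⟨e,e⟩,⟨e,e⟩⟩. The sister tall has type s; that is not a function onto ⟨⟨e,e⟩,⟨e,e⟩⟩, so introduced must be the functor, of type ⟨s,⟨⟨e,e⟩,⟨e,e⟩⟩⟩.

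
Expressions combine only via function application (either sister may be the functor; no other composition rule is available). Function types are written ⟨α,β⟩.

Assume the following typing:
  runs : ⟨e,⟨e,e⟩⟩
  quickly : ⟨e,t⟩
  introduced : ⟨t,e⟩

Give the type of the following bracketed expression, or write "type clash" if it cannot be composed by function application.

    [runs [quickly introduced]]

type clash

[quickly introduced]: ⟨e,t⟩ with ⟨t,e⟩ — neither is a function whose domain matches the other; composition fails here.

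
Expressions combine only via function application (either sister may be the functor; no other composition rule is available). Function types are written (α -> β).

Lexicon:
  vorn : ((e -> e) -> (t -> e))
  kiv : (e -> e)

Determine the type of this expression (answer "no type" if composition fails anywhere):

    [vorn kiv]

(t -> e)

[vorn kiv]: functor vorn : ((e -> e) -> (t -> e)), argument kiv : (e -> e); result (t -> e).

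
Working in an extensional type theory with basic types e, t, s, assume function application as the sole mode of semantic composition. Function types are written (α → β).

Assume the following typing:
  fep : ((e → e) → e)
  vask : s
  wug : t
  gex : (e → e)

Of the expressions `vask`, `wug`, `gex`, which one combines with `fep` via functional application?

vask : s — fep needs (e → e); vask needs nothing (atomic); neither fits.
wug : t — fep needs (e → e); wug needs nothing (atomic); neither fits.
gex — combines: fep : ((e → e) → e) takes gex : (e → e) as argument, giving e.

gex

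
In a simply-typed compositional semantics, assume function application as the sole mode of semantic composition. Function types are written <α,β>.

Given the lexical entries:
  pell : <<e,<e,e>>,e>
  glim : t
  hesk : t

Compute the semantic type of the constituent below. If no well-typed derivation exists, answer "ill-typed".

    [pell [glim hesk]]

[glim hesk]: t with t — neither is a function whose domain matches the other; composition fails here.

ill-typed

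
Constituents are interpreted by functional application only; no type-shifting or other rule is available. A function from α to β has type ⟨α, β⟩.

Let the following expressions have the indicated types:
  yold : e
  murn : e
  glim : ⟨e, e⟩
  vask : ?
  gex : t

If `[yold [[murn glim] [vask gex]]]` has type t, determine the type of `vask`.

⟨t, ⟨e, ⟨e, t⟩⟩⟩

[yold [[murn glim] [vask gex]]] is required to be t. yold : e cannot yield t as functor, so [[murn glim] [vask gex]] : ⟨e, t⟩.
[[murn glim] [vask gex]] is required to be ⟨e, t⟩. [murn glim] : e cannot yield ⟨e, t⟩ as functor, so [vask gex] : ⟨e, ⟨e, t⟩⟩.
[vask gex] is required to be ⟨e, ⟨e, t⟩⟩. gex : t cannot yield ⟨e, ⟨e, t⟩⟩ as functor, so vask : ⟨t, ⟨e, ⟨e, t⟩⟩⟩.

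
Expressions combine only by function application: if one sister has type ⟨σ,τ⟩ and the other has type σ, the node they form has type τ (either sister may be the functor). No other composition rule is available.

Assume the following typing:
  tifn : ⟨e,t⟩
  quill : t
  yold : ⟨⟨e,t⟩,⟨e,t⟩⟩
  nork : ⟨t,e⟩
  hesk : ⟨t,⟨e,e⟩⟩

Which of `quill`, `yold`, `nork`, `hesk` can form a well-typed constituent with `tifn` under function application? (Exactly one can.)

yold

quill : t — no; tifn wants e, and quill wants nothing (atomic).
yold — combines: yold : ⟨⟨e,t⟩,⟨e,t⟩⟩ takes tifn : ⟨e,t⟩ as argument, giving ⟨e,t⟩.
nork : ⟨t,e⟩ — no; tifn wants e, and nork wants t.
hesk : ⟨t,⟨e,e⟩⟩ — no; tifn wants e, and hesk wants t.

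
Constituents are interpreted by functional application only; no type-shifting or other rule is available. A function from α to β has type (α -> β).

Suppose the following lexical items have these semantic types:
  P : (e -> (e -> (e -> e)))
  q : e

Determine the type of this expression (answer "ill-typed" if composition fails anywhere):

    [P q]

(e -> (e -> e))

[P q]: (e -> (e -> (e -> e))) applied to e yields (e -> (e -> e)).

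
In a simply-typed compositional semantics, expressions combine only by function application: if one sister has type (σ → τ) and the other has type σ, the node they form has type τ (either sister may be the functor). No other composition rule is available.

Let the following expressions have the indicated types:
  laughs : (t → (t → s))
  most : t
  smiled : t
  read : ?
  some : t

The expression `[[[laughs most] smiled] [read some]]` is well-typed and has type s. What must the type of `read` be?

(t → (s → s))

[[[laughs most] smiled] [read some]] is required to be s. [[laughs most] smiled] : s cannot yield s as functor, so [read some] : (s → s).
[read some] is required to be (s → s). some : t cannot yield (s → s) as functor, so read : (t → (s → s)).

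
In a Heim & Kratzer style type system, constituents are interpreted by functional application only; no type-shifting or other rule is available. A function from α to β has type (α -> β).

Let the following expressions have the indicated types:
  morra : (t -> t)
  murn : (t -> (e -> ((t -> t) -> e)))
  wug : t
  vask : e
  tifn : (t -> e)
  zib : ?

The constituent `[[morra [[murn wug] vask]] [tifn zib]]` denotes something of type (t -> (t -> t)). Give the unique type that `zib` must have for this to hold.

At [[morra [[murn wug] vask]] [tifn zib]] (required: (t -> (t -> t))): [morra [[murn wug] vask]] is e, which is not a function with range (t -> (t -> t)); hence [tifn zib] is the functor — type (e -> (t -> (t -> t))).
At [tifn zib] (required: (e -> (t -> (t -> t)))): tifn is (t -> e), which is not a function with range (e -> (t -> (t -> t))); hence zib is the functor — type ((t -> e) -> (e -> (t -> (t -> t)))).

((t -> e) -> (e -> (t -> (t -> t))))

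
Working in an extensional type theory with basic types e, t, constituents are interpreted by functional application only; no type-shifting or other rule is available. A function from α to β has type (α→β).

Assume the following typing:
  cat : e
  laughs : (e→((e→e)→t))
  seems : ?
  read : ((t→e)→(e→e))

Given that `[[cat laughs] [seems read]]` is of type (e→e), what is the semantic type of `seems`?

[[cat laughs] [seems read]] is required to be (e→e). [cat laughs] : ((e→e)→t) cannot yield (e→e) as functor, so [seems read] : (((e→e)→t)→(e→e)).
[seems read] is required to be (((e→e)→t)→(e→e)). read : ((t→e)→(e→e)) cannot yield (((e→e)→t)→(e→e)) as functor, so seems : (((t→e)→(e→e))→(((e→e)→t)→(e→e))).

(((t→e)→(e→e))→(((e→e)→t)→(e→e)))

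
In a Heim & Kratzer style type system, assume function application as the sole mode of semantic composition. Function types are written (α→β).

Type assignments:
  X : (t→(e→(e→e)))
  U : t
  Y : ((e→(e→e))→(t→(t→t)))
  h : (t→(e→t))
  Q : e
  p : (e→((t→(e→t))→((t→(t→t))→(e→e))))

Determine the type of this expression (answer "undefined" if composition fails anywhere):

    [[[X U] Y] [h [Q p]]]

(e→e)

[X U] — X of type (t→(e→(e→e))) combines with U of type t: type (e→(e→e)).
[[X U] Y] — Y of type ((e→(e→e))→(t→(t→t))) combines with [X U] of type (e→(e→e)): type (t→(t→t)).
[Q p] — p of type (e→((t→(e→t))→((t→(t→t))→(e→e)))) combines with Q of type e: type ((t→(e→t))→((t→(t→t))→(e→e))).
[h [Q p]] — [Q p] of type ((t→(e→t))→((t→(t→t))→(e→e))) combines with h of type (t→(e→t)): type ((t→(t→t))→(e→e)).
[[[X U] Y] [h [Q p]]] — [h [Q p]] of type ((t→(t→t))→(e→e)) combines with [[X U] Y] of type (t→(t→t)): type (e→e).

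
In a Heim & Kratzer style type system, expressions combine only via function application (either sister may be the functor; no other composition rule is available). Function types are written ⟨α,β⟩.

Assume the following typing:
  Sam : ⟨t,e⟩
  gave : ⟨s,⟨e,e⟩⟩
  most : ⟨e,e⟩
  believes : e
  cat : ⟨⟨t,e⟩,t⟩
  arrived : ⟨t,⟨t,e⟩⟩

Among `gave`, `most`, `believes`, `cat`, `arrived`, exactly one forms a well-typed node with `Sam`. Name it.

cat

gave : ⟨s,⟨e,e⟩⟩ — neither side's domain matches the other.
most : ⟨e,e⟩ — neither side's domain matches the other.
believes : e — neither side's domain matches the other.
cat — combines: cat : ⟨⟨t,e⟩,t⟩ takes Sam : ⟨t,e⟩ as argument, giving t.
arrived : ⟨t,⟨t,e⟩⟩ — neither side's domain matches the other.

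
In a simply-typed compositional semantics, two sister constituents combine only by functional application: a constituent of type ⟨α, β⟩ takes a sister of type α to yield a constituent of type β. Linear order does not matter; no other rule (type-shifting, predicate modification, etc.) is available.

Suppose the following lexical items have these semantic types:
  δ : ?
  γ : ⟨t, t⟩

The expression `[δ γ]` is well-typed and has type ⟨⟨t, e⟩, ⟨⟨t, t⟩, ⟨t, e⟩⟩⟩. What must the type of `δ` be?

⟨⟨t, t⟩, ⟨⟨t, e⟩, ⟨⟨t, t⟩, ⟨t, e⟩⟩⟩⟩

At [δ γ] (required: ⟨⟨t, e⟩, ⟨⟨t, t⟩, ⟨t, e⟩⟩⟩): γ is ⟨t, t⟩, which is not a function with range ⟨⟨t, e⟩, ⟨⟨t, t⟩, ⟨t, e⟩⟩⟩; hence δ is the functor — type ⟨⟨t, t⟩, ⟨⟨t, e⟩, ⟨⟨t, t⟩, ⟨t, e⟩⟩⟩⟩.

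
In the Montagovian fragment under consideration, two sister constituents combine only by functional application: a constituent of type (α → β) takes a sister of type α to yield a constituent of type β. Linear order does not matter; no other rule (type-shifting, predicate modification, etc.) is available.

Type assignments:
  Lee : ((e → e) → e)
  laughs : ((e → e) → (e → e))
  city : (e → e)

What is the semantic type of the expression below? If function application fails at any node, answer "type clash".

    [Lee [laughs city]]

[laughs city]: ((e → e) → (e → e)) applied to (e → e) yields (e → e).
[Lee [laughs city]]: ((e → e) → e) applied to (e → e) yields e.

e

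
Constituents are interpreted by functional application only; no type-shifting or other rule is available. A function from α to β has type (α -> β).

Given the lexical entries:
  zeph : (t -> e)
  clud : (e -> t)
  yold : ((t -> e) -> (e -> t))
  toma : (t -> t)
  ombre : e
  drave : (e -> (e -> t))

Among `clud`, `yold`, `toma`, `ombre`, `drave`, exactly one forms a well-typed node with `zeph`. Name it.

clud : (e -> t) — zeph needs t; clud needs e; neither fits.
yold — combines: yold : ((t -> e) -> (e -> t)) takes zeph : (t -> e) as argument, giving (e -> t).
toma : (t -> t) — zeph needs t; toma needs t; neither fits.
ombre : e — zeph needs t; ombre needs nothing (atomic); neither fits.
drave : (e -> (e -> t)) — zeph needs t; drave needs e; neither fits.

yold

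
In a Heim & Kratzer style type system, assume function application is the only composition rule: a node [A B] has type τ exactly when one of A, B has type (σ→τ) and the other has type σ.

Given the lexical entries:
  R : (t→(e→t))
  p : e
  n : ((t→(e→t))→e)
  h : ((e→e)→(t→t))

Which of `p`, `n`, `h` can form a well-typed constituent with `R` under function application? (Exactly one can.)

p : e — does not combine with R.
n — combines: n : ((t→(e→t))→e) takes R : (t→(e→t)) as argument, giving e.
h : ((e→e)→(t→t)) — does not combine with R.

n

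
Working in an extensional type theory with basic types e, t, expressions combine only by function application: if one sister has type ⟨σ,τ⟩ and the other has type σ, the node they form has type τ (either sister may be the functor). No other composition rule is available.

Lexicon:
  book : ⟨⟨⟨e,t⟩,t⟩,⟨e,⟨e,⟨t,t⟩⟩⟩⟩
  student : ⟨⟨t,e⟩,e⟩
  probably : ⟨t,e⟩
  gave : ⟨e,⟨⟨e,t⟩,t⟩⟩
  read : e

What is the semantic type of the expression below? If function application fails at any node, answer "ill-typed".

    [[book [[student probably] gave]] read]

[student probably]: ⟨⟨t,e⟩,e⟩ applied to ⟨t,e⟩ yields e.
[[student probably] gave]: ⟨e,⟨⟨e,t⟩,t⟩⟩ applied to e yields ⟨⟨e,t⟩,t⟩.
[book [[student probably] gave]]: ⟨⟨⟨e,t⟩,t⟩,⟨e,⟨e,⟨t,t⟩⟩⟩⟩ applied to ⟨⟨e,t⟩,t⟩ yields ⟨e,⟨e,⟨t,t⟩⟩⟩.
[[book [[student probably] gave]] read]: ⟨e,⟨e,⟨t,t⟩⟩⟩ applied to e yields ⟨e,⟨t,t⟩⟩.

⟨e,⟨t,t⟩⟩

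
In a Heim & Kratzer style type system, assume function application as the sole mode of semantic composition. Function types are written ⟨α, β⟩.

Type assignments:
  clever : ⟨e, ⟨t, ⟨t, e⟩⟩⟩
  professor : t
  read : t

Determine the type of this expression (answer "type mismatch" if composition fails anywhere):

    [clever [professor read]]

type mismatch

[professor read]: t with t — neither is a function whose domain matches the other; composition fails here.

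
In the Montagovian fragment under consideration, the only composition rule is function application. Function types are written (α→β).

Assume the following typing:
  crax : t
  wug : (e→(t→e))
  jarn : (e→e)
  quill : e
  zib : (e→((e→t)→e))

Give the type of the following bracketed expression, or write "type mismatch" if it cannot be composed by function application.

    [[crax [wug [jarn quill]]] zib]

[jarn quill] — jarn of type (e→e) combines with quill of type e: type e.
[wug [jarn quill]] — wug of type (e→(t→e)) combines with [jarn quill] of type e: type (t→e).
[crax [wug [jarn quill]]] — [wug [jarn quill]] of type (t→e) combines with crax of type t: type e.
[[crax [wug [jarn quill]]] zib] — zib of type (e→((e→t)→e)) combines with [crax [wug [jarn quill]]] of type e: type ((e→t)→e).

((e→t)→e)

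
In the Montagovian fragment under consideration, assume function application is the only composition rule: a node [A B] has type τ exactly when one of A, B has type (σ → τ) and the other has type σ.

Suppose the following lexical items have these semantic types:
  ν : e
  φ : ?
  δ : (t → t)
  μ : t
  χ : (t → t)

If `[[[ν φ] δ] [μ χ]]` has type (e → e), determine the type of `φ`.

[[[ν φ] δ] [μ χ]] is required to be (e → e). [μ χ] : t cannot yield (e → e) as functor, so [[ν φ] δ] : (t → (e → e)).
[[ν φ] δ] is required to be (t → (e → e)). δ : (t → t) cannot yield (t → (e → e)) as functor, so [ν φ] : ((t → t) → (t → (e → e))).
[ν φ] is required to be ((t → t) → (t → (e → e))). ν : e cannot yield ((t → t) → (t → (e → e))) as functor, so φ : (e → ((t → t) → (t → (e → e)))).

(e → ((t → t) → (t → (e → e))))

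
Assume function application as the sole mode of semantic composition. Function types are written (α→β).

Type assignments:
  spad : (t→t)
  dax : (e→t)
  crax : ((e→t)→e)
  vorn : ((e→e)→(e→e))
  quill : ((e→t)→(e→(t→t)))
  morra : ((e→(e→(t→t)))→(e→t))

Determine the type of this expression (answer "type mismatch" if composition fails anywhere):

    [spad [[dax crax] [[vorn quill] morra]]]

At [dax crax], crax : ((e→t)→e) takes dax : (e→t), giving e.
[vorn quill]: ((e→e)→(e→e)) with ((e→t)→(e→(t→t))) — neither is a function whose domain matches the other; composition fails here.

type mismatch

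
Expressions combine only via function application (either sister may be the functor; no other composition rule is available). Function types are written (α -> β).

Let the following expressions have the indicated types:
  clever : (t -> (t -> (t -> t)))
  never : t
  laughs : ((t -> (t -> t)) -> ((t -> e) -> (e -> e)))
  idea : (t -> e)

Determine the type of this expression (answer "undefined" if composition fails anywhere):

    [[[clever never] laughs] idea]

[clever never]: (t -> (t -> (t -> t))) applied to t yields (t -> (t -> t)).
[[clever never] laughs]: ((t -> (t -> t)) -> ((t -> e) -> (e -> e))) applied to (t -> (t -> t)) yields ((t -> e) -> (e -> e)).
[[[clever never] laughs] idea]: ((t -> e) -> (e -> e)) applied to (t -> e) yields (e -> e).

(e -> e)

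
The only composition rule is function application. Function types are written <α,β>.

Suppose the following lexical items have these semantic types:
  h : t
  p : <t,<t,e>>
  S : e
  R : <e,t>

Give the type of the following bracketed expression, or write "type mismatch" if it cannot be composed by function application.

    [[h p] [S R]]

e

[h p]: p is <t,<t,e>>, h is t; result <t,e>.
[S R]: R is <e,t>, S is e; result t.
[[h p] [S R]]: [h p] is <t,e>, [S R] is t; result e.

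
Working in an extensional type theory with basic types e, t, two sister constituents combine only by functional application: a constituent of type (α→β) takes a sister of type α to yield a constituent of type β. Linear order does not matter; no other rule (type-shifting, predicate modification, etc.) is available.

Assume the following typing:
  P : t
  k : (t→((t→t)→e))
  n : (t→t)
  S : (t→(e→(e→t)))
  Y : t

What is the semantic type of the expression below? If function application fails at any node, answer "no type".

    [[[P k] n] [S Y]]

[P k] — k of type (t→((t→t)→e)) combines with P of type t: type ((t→t)→e).
[[P k] n] — [P k] of type ((t→t)→e) combines with n of type (t→t): type e.
[S Y] — S of type (t→(e→(e→t))) combines with Y of type t: type (e→(e→t)).
[[[P k] n] [S Y]] — [S Y] of type (e→(e→t)) combines with [[P k] n] of type e: type (e→t).

(e→t)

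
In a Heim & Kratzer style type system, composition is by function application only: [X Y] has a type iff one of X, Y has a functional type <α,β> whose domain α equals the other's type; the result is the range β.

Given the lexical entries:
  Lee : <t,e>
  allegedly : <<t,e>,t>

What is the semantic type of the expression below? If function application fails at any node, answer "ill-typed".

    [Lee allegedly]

t

[Lee allegedly] — allegedly of type <<t,e>,t> combines with Lee of type <t,e>: type t.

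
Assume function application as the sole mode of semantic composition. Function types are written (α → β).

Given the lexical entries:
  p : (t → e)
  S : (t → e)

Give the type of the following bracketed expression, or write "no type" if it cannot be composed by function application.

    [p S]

[p S]: (t → e) and (t → e) cannot combine by function application — type clash.

no type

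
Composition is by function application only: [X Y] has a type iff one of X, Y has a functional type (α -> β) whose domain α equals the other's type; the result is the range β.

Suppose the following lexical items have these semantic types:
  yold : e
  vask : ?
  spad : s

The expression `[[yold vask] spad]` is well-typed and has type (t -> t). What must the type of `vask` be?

[[yold vask] spad] must have type (t -> t). The sister spad has type s; that is not a function onto (t -> t), so [yold vask] must be the functor, of type (s -> (t -> t)).
[yold vask] must have type (s -> (t -> t)). The sister yold has type e; that is not a function onto (s -> (t -> t)), so vask must be the functor, of type (e -> (s -> (t -> t))).

(e -> (s -> (t -> t)))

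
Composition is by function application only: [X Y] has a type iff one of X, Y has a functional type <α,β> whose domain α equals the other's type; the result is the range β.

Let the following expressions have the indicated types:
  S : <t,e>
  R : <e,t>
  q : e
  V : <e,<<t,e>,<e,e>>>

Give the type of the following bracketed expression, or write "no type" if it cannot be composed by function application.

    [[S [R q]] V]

[R q]: functor R : <e,t>, argument q : e; result t.
[S [R q]]: functor S : <t,e>, argument [R q] : t; result e.
[[S [R q]] V]: functor V : <e,<<t,e>,<e,e>>>, argument [S [R q]] : e; result <<t,e>,<e,e>>.

<<t,e>,<e,e>>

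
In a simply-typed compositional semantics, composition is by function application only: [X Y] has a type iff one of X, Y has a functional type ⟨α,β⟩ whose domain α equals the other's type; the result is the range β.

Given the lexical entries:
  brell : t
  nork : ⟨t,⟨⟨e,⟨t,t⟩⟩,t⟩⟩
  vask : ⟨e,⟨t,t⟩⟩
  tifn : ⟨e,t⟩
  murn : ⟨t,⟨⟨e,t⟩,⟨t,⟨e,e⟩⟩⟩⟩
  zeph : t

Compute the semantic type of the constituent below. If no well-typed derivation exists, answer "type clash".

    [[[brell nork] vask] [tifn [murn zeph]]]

⟨e,e⟩

[brell nork]: functor nork : ⟨t,⟨⟨e,⟨t,t⟩⟩,t⟩⟩, argument brell : t; result ⟨⟨e,⟨t,t⟩⟩,t⟩.
[[brell nork] vask]: functor [brell nork] : ⟨⟨e,⟨t,t⟩⟩,t⟩, argument vask : ⟨e,⟨t,t⟩⟩; result t.
[murn zeph]: functor murn : ⟨t,⟨⟨e,t⟩,⟨t,⟨e,e⟩⟩⟩⟩, argument zeph : t; result ⟨⟨e,t⟩,⟨t,⟨e,e⟩⟩⟩.
[tifn [murn zeph]]: functor [murn zeph] : ⟨⟨e,t⟩,⟨t,⟨e,e⟩⟩⟩, argument tifn : ⟨e,t⟩; result ⟨t,⟨e,e⟩⟩.
[[[brell nork] vask] [tifn [murn zeph]]]: functor [tifn [murn zeph]] : ⟨t,⟨e,e⟩⟩, argument [[brell nork] vask] : t; result ⟨e,e⟩.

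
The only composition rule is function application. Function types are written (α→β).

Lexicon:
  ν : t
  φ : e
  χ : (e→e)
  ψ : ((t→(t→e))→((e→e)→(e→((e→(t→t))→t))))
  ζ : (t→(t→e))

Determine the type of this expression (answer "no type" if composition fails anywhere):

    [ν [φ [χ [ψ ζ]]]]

[ψ ζ] — ψ of type ((t→(t→e))→((e→e)→(e→((e→(t→t))→t)))) combines with ζ of type (t→(t→e)): type ((e→e)→(e→((e→(t→t))→t))).
[χ [ψ ζ]] — [ψ ζ] of type ((e→e)→(e→((e→(t→t))→t))) combines with χ of type (e→e): type (e→((e→(t→t))→t)).
[φ [χ [ψ ζ]]] — [χ [ψ ζ]] of type (e→((e→(t→t))→t)) combines with φ of type e: type ((e→(t→t))→t).
[ν [φ [χ [ψ ζ]]]]: t and ((e→(t→t))→t) cannot combine by function application — type clash.

no type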